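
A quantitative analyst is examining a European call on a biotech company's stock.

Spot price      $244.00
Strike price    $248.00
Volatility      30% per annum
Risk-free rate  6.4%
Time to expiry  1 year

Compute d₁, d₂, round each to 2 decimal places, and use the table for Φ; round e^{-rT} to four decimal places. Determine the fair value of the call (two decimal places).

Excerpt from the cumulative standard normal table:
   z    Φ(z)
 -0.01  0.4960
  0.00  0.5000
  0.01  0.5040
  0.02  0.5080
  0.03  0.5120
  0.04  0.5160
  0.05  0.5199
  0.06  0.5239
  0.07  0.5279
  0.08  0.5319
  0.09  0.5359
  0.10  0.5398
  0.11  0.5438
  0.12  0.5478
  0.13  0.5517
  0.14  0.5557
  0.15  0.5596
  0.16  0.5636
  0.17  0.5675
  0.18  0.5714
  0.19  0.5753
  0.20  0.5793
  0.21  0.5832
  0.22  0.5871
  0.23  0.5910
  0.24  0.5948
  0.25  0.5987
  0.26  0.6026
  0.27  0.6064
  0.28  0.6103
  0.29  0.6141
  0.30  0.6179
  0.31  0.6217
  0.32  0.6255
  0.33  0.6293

$34.45

σ√T = 0.3 × 1.0000 = 0.3000
ln(S/K) + (r + σ²/2)T = ln(244/248) + (0.064 + 0.3²/2)·1 = -0.0163 + 0.1090 = 0.0927
d₁ = 0.0927 / 0.3000 = 0.3091 ⇒ 0.31
d₂ = d₁ − σ√T = 0.3091 − 0.3000 = 0.0091 ⇒ 0.01
e^(−rT) = e^(−0.064·1) = 0.9380
C = 244·N(0.31) − 248·0.9380·N(0.01) = 244·0.6217 − 248·0.9380·0.5040 = 151.6948 − 117.2425 = 34.4523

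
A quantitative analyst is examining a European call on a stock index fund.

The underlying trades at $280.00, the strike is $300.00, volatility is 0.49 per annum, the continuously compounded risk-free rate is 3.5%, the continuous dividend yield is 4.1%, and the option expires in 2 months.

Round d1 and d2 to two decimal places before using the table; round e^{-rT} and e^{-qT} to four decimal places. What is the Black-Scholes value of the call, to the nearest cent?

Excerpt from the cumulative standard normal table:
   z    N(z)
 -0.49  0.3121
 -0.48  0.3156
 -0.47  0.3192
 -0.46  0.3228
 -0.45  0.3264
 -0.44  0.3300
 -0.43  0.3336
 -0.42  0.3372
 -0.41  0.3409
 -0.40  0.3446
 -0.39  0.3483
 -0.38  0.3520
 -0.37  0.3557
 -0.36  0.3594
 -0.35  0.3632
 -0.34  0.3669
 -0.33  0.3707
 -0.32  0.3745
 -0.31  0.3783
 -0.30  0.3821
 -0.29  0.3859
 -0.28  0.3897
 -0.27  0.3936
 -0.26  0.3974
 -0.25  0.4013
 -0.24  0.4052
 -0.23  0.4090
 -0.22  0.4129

T = 0.1667;  σ√T = 0.2000
d₁ = [ln(280/300) + (0.035 − 0.041 + ½·0.49²)·0.1667] / (σ√T) = (-0.0690 + 0.0190) / 0.2000 = -0.2499 which rounds to -0.25
d₂ = -0.2499 − 0.2000 = -0.4499 which rounds to -0.45
e^(−qT) = e^(−0.041·0.1667) = 0.9932;  e^(−rT) = e^(−0.035·0.1667) = 0.9942
C = 280·0.9932·N(-0.25) − 300·0.9942·N(-0.45) = 280·0.9932·0.4013 − 300·0.9942·0.3264 = 111.5999 − 97.3521 = 14.2479

$14.25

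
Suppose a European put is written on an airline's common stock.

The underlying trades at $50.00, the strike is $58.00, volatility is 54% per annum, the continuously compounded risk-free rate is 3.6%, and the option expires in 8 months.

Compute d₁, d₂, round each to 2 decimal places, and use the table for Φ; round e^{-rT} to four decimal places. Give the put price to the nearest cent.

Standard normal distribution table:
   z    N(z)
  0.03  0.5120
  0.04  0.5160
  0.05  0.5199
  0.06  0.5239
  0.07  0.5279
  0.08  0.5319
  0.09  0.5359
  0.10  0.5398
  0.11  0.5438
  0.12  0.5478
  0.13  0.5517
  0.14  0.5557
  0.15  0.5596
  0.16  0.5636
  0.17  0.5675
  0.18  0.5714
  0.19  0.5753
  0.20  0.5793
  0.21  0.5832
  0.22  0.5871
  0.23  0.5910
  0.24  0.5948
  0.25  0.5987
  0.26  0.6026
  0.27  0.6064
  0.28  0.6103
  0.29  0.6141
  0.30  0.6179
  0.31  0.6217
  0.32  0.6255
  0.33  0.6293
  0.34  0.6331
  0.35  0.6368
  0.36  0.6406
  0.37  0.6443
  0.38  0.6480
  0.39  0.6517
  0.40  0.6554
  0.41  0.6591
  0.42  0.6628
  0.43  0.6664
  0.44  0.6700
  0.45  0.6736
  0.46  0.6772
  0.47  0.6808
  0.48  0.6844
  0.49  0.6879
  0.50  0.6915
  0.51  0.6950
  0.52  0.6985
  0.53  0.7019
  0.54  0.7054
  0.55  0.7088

$12.96

T = 0.6667;  σ√T = 0.4409
d₁ = [ln(50/58) + (0.036 + ½·0.54²)·0.6667] / (σ√T) = (-0.1484 + 0.1212) / 0.4409 = -0.0617 ⇒ -0.06
d₂ = -0.0617 − 0.4409 = -0.5026 ⇒ -0.50
exp(−rT) = exp(−0.036·0.6667) = 0.9763
N(−d₂) = N(0.50) = 0.6915;  N(−d₁) = N(0.06) = 0.5239
P = 58·0.9763·0.6915 − 50·0.5239 = 39.1565 − 26.1950 = 12.9615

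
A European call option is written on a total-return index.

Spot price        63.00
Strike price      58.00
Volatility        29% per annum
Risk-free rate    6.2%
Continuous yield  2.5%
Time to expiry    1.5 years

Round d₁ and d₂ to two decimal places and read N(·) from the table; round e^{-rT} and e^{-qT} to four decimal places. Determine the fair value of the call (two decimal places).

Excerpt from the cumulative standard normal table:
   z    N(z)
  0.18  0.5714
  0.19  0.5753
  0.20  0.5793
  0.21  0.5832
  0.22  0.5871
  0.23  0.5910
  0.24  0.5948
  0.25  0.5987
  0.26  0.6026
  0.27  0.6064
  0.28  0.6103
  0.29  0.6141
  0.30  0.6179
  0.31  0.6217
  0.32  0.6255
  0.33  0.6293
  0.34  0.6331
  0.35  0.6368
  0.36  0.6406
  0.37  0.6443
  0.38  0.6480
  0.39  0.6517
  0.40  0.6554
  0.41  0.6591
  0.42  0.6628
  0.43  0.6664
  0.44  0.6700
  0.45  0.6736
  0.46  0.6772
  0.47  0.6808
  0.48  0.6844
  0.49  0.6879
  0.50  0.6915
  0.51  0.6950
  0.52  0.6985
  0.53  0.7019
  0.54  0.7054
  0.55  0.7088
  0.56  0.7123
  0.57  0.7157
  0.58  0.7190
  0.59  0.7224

12.61

σ√T = 0.29 × 1.2247 = 0.3552
d₁ = [ln(63/58) + (0.062 − 0.025 + 0.29²/2)·1.5] / 0.3552 = [0.0827 + 0.1186] / 0.3552 = 0.5667 ≈ 0.57
d₂ = d₁ − σ√T = 0.5667 − 0.3552 = 0.2115 ≈ 0.21
exp(−qT) = exp(−0.025·1.5) = 0.9632;  exp(−rT) = exp(−0.062·1.5) = 0.9112
N(d₁) = N(0.57) = 0.7157;  N(d₂) = N(0.21) = 0.5832
C = 63·0.9632·0.7157 − 58·0.9112·0.5832 = 43.4298 − 30.8219 = 12.6079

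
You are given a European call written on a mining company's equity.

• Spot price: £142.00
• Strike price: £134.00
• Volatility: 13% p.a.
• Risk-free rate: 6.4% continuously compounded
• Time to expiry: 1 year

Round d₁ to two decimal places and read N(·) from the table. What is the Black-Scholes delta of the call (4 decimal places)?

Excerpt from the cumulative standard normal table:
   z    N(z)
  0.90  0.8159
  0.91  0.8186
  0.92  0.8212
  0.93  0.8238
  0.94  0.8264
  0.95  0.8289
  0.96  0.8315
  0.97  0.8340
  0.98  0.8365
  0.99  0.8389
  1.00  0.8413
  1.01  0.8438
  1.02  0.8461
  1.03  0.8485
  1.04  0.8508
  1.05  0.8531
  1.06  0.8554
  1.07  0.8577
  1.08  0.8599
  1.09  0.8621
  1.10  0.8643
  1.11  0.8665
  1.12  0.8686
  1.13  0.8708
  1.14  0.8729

0.8413

T = 1;  σ√T = 0.1300
d₁ = [ln(142/134) + (0.064 + ½·0.13²)·1] / (σ√T) = (0.0580 + 0.0725) / 0.1300 = 1.0034 → 1.00
N(d₁) = N(1.00) = 0.8413
Δ_call = N(d₁) = 0.8413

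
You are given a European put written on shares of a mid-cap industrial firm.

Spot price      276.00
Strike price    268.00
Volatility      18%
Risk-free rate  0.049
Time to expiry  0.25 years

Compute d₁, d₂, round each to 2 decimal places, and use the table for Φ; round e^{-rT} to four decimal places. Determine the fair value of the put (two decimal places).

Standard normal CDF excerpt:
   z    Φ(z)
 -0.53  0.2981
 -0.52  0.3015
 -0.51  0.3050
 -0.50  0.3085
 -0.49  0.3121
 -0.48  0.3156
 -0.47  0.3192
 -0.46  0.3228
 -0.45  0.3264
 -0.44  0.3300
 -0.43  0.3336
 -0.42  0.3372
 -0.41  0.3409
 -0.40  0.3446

5.09

σ√T = 0.18 × 0.5000 = 0.0900
d₁ = [ln(276/268) + (0.049 + 0.18²/2)·0.25] / 0.0900 = [0.0294 + 0.0163] / 0.0900 = 0.5079 → 0.51
d₂ = d₁ − σ√T = 0.5079 − 0.0900 = 0.4179 → 0.42
exp(−rT) = exp(−0.049·0.25) = 0.9878
N(−d₂) = N(-0.42) = 0.3372;  N(−d₁) = N(-0.51) = 0.3050
P = 268·0.9878·0.3372 − 276·0.3050 = 89.2671 − 84.1800 = 5.0871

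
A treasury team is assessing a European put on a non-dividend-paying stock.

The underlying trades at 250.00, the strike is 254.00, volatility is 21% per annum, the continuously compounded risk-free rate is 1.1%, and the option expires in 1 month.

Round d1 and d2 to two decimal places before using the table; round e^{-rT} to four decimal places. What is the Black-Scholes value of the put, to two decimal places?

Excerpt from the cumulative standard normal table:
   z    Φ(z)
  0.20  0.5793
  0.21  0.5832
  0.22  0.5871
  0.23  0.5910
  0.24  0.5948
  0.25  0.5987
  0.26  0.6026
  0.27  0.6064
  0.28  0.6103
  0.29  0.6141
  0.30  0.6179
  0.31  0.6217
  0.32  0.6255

σ√T = 0.21 × 0.2887 = 0.0606
d₁ = [ln(250/254) + (0.011 + 0.21²/2)·0.08333] / 0.0606 = [-0.0159 + 0.0028] / 0.0606 = -0.2164 ≈ -0.22
d₂ = d₁ − σ√T = -0.2164 − 0.0606 = -0.2770 ≈ -0.28
exp(−rT) = exp(−0.011·0.08333) = 0.9991
P = 254·0.9991·N(0.28) − 250·N(0.22) = 254·0.9991·0.6103 − 250·0.5871 = 154.8767 − 146.7750 = 8.1017

8.10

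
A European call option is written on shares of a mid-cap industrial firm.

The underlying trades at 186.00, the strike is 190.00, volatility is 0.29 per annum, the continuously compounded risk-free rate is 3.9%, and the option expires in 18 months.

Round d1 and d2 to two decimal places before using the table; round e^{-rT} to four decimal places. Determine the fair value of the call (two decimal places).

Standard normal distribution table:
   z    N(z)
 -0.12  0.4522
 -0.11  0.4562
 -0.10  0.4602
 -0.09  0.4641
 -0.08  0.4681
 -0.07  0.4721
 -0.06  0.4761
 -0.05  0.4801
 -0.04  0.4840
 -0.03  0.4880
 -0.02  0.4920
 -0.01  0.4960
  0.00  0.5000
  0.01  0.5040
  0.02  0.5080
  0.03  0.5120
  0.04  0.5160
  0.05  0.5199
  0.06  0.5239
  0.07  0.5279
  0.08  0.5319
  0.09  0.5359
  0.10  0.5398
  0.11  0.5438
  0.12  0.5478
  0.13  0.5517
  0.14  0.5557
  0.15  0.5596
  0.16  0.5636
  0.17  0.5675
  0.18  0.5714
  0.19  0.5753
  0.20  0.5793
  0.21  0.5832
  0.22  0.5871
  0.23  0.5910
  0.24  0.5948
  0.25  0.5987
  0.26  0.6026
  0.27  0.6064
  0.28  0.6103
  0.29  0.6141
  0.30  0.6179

σ√T = 0.29·√1.5 = 0.3552
d₁ = [ln(186/190) + (0.039 + ½·0.29²)·1.5] / (σ√T) = (-0.0213 + 0.1216) / 0.3552 = 0.2824 ⇒ 0.28
d₂ = 0.2824 − 0.3552 = -0.0728 ⇒ -0.07
e^(−rT) = e^(−0.039·1.5) = 0.9432
C = 186·N(0.28) − 190·0.9432·N(-0.07) = 186·0.6103 − 190·0.9432·0.4721 = 113.5158 − 84.6041 = 28.9117

28.91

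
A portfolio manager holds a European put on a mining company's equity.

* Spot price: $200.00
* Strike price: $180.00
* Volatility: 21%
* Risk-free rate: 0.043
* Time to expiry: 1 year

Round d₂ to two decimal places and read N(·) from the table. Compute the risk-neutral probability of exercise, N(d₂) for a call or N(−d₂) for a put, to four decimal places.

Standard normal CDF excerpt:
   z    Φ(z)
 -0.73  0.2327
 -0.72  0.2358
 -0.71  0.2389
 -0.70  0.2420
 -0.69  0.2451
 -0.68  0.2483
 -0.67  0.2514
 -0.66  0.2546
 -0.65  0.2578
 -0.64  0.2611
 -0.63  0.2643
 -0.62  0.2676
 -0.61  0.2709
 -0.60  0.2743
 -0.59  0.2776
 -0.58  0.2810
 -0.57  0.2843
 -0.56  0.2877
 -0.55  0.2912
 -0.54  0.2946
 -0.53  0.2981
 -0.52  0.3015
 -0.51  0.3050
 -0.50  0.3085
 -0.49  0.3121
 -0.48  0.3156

T = 1;  σ√T = 0.2100
d₁ = [ln(200/180) + (0.043 + 0.21²/2)·1] / 0.2100 = [0.1054 + 0.0650] / 0.2100 = 0.8115 ⇒ 0.81
d₂ = d₁ − σ√T = 0.8115 − 0.2100 = 0.6015 ⇒ 0.60
Risk-neutral Pr[S_T < K] = N(−d₂) = N(-0.60) = 0.2743

0.2743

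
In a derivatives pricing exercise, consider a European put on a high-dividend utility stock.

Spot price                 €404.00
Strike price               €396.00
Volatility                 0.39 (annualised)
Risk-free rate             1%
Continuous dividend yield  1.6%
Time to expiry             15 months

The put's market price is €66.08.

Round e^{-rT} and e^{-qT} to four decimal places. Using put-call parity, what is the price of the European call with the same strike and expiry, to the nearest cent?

e^(−qT) = e^(−0.016·1.25) = 0.9802;  e^(−rT) = e^(−0.01·1.25) = 0.9876
Put-call parity: C − P = S·e^(−qT) − K·e^(−rT) = 404·0.9802 − 396·0.9876 = 396.0008 − 391.0896 = 4.9112
C = P + (C − P) = 66.08 + (4.9112) = 70.9912

€70.99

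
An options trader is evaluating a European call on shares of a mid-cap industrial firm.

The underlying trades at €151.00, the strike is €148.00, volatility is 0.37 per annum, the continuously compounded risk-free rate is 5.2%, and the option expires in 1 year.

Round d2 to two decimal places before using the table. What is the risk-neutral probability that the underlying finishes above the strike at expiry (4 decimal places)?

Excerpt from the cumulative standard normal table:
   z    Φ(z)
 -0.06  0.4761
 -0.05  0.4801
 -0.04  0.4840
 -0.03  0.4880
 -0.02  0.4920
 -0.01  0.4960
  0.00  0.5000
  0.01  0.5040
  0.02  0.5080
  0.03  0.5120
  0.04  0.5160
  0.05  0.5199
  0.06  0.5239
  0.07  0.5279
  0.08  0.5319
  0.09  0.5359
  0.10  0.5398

0.5040

T = 1;  σ√T = 0.3700
ln(S/K) + (r + σ²/2)T = ln(151/148) + (0.052 + 0.37²/2)·1 = 0.0201 + 0.1205 = 0.1405
d₁ = 0.1405 / 0.3700 = 0.3798 ⇒ 0.38
d₂ = d₁ − σ√T = 0.3798 − 0.3700 = 0.0098 ⇒ 0.01
Risk-neutral Pr[S_T > K] = N(d₂) = N(0.01) = 0.5040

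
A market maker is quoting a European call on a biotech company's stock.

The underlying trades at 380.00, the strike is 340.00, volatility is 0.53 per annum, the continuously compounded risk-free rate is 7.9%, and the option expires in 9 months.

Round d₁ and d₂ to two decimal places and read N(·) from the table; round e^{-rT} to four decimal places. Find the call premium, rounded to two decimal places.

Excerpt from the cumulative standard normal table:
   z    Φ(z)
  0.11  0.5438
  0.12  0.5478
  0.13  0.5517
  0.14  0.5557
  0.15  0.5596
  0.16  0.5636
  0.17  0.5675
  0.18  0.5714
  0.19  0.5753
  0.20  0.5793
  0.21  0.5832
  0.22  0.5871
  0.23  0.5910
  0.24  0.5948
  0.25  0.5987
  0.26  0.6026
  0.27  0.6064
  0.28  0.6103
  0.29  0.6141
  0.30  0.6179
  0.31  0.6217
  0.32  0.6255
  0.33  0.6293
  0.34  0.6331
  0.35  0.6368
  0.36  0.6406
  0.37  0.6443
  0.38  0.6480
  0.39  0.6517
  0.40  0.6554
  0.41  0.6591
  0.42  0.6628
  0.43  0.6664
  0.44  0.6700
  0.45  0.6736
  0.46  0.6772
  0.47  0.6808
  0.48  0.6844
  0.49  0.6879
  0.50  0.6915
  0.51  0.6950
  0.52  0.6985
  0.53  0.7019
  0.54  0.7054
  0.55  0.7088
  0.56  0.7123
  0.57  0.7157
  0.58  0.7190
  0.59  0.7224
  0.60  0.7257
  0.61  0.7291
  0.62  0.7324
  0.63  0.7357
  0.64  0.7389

σ√T = 0.53 × 0.8660 = 0.4590
d₁ = [ln(380/340) + (0.079 + 0.53²/2)·0.75] / 0.4590 = [0.1112 + 0.1646] / 0.4590 = 0.6009 ≈ 0.60
d₂ = d₁ − σ√T = 0.6009 − 0.4590 = 0.1419 ≈ 0.14
e^(−rT) = e^(−0.079·0.75) = 0.9425
N(d₁) = N(0.60) = 0.7257;  N(d₂) = N(0.14) = 0.5557
C = 380·0.7257 − 340·0.9425·0.5557 = 275.7660 − 178.0741 = 97.6919

97.69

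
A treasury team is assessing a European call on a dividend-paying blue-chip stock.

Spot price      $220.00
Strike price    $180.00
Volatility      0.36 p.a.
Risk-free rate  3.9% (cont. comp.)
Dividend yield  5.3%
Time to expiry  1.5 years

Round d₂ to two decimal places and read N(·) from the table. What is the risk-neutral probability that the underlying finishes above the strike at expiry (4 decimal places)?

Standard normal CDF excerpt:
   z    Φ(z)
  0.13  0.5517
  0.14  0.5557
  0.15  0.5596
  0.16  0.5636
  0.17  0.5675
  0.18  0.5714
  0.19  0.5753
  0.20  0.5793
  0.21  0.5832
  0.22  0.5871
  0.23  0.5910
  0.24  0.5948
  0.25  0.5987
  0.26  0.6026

0.5753

σ√T = 0.36·√1.5 = 0.4409
d₁ = [ln(220/180) + (0.039 − 0.053 + 0.36²/2)·1.5] / 0.4409 = [0.2007 + 0.0762] / 0.4409 = 0.6280 which rounds to 0.63
d₂ = d₁ − σ√T = 0.6280 − 0.4409 = 0.1870 which rounds to 0.19
Risk-neutral Pr[S_T > K] = N(d₂) = N(0.19) = 0.5753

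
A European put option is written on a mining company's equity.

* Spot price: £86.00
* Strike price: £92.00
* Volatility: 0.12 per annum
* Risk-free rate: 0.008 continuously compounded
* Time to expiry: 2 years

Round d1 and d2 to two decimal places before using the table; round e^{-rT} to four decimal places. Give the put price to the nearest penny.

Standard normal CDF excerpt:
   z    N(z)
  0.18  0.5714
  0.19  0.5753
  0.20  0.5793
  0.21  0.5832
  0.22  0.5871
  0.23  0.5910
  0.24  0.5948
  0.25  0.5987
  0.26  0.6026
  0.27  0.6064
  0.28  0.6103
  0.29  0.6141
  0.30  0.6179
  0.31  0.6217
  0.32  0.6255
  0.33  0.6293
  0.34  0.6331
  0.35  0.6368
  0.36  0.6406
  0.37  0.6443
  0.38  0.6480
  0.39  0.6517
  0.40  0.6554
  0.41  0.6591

£8.51

σ√T = 0.12 × 1.4142 = 0.1697
d₁ = [ln(86/92) + (0.008 + ½·0.12²)·2] / (σ√T) = (-0.0674 + 0.0304) / 0.1697 = -0.2183 ≈ -0.22
d₂ = -0.2183 − 0.1697 = -0.3880 ≈ -0.39
exp(−rT) = exp(−0.008·2) = 0.9841
N(−d₂) = N(0.39) = 0.6517;  N(−d₁) = N(0.22) = 0.5871
P = 92·0.9841·0.6517 − 86·0.5871 = 59.0031 − 50.4906 = 8.5125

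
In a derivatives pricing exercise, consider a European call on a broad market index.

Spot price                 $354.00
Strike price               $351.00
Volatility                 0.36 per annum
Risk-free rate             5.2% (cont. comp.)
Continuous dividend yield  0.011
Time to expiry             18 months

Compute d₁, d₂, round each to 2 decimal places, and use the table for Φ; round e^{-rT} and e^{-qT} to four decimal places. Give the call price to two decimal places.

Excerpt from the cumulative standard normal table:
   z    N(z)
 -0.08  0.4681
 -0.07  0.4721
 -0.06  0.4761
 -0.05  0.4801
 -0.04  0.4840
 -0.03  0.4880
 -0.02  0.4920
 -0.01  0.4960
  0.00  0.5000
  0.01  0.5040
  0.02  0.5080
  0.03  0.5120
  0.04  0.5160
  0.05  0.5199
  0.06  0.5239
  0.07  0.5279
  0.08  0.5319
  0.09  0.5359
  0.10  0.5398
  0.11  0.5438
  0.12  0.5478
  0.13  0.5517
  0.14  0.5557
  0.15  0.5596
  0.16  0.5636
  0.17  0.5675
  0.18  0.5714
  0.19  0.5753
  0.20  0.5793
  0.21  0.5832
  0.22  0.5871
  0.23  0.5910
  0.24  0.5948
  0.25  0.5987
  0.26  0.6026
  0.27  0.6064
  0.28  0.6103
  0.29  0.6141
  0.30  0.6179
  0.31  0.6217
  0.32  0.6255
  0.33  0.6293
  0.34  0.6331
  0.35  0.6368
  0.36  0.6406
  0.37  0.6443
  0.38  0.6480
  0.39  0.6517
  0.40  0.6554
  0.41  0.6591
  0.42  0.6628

$71.05

σ√T = 0.36 × 1.2247 = 0.4409
d₁ = [ln(354/351) + (0.052 − 0.011 + 0.36²/2)·1.5] / 0.4409 = [0.0085 + 0.1587] / 0.4409 = 0.3792 ≈ 0.38
d₂ = d₁ − σ√T = 0.3792 − 0.4409 = -0.0617 ≈ -0.06
exp(−qT) = exp(−0.011·1.5) = 0.9836;  exp(−rT) = exp(−0.052·1.5) = 0.9250
N(d₁) = N(0.38) = 0.6480;  N(d₂) = N(-0.06) = 0.4761
C = 354·0.9836·0.6480 − 351·0.9250·0.4761 = 225.6300 − 154.5778 = 71.0522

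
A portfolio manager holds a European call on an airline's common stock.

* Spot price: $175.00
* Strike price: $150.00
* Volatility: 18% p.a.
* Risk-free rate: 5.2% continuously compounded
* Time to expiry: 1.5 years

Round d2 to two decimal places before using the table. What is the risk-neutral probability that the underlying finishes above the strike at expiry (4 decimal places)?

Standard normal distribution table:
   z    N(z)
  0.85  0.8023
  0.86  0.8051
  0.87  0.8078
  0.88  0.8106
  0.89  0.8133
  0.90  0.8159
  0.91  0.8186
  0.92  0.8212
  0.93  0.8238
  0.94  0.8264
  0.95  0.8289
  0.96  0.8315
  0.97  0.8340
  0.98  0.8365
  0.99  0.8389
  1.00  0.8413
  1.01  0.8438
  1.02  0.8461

σ√T = 0.18 × 1.2247 = 0.2205
ln(S/K) + (r + σ²/2)T = ln(175/150) + (0.052 + 0.18²/2)·1.5 = 0.1542 + 0.1023 = 0.2565
d₁ = 0.2565 / 0.2205 = 1.1633 → 1.16
d₂ = d₁ − σ√T = 1.1633 − 0.2205 = 0.9428 → 0.94
Risk-neutral Pr[S_T > K] = N(d₂) = N(0.94) = 0.8264

0.8264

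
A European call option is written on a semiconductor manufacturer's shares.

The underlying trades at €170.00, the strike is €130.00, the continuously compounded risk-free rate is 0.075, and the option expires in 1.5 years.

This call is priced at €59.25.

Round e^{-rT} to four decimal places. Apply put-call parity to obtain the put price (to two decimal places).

e^(−rT) = e^(−0.075·1.5) = 0.8936
Put-call parity: C − P = S − K·e^(−rT) = 170 − 130·0.8936 = 170 − 116.1680 = 53.8320
P = C − (C − P) = 59.25 − (53.8320) = 5.4180

€5.42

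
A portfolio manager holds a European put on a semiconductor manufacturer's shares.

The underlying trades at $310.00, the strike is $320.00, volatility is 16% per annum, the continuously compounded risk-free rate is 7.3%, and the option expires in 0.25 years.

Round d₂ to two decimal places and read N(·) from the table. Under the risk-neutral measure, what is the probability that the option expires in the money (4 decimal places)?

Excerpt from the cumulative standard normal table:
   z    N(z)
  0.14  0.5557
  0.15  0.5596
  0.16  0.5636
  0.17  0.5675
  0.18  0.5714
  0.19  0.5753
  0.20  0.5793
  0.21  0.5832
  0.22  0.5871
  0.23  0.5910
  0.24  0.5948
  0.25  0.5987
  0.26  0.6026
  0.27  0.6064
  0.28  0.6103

σ√T = 0.16·√0.25 = 0.0800
d₁ = [ln(310/320) + (0.073 + ½·0.16²)·0.25] / (σ√T) = (-0.0317 + 0.0215) / 0.0800 = -0.1287 → -0.13
d₂ = -0.1287 − 0.0800 = -0.2087 → -0.21
Risk-neutral Pr[S_T < K] = N(−d₂) = N(0.21) = 0.5832

0.5832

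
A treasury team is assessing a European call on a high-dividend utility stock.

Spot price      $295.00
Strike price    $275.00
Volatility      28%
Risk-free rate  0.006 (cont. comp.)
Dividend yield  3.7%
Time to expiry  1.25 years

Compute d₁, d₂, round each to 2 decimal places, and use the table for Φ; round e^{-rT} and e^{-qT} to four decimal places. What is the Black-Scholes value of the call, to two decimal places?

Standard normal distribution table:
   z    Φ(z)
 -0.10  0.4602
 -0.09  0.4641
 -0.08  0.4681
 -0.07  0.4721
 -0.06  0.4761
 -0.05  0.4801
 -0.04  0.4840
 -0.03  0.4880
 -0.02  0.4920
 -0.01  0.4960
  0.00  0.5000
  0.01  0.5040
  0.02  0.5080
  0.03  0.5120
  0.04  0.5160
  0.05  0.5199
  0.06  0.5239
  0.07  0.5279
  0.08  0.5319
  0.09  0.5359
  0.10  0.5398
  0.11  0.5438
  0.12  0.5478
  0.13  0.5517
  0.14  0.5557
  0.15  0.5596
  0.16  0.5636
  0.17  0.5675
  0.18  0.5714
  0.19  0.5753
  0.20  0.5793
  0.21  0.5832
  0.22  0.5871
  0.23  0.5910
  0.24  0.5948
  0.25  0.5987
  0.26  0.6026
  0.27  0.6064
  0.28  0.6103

$39.79

σ√T = 0.28 × 1.1180 = 0.3130
d₁ = [ln(295/275) + (0.006 − 0.037 + 0.28²/2)·1.25] / 0.3130 = [0.0702 + 0.0103] / 0.3130 = 0.2570 ≈ 0.26
d₂ = d₁ − σ√T = 0.2570 − 0.3130 = -0.0560 ≈ -0.06
exp(−qT) = exp(−0.037·1.25) = 0.9548;  exp(−rT) = exp(−0.006·1.25) = 0.9925
C = 295·0.9548·N(0.26) − 275·0.9925·N(-0.06) = 295·0.9548·0.6026 − 275·0.9925·0.4761 = 169.7319 − 129.9455 = 39.7864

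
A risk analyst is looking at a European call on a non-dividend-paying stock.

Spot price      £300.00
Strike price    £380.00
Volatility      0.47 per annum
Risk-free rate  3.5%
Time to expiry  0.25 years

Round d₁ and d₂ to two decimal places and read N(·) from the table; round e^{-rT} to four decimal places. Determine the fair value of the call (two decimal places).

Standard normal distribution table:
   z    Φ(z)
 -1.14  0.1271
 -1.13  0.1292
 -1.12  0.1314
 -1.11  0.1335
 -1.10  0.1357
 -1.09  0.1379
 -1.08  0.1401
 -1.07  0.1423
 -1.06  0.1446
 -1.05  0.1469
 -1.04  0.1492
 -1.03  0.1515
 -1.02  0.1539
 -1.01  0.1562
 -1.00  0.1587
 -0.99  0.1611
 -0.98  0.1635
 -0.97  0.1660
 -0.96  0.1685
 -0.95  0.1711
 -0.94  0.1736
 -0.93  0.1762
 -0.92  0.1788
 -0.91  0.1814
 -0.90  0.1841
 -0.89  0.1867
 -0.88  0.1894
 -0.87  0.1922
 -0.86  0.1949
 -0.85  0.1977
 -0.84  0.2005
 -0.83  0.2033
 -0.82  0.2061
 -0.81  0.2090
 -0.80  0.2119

σ√T = 0.47·√0.25 = 0.2350
d₁ = [ln(300/380) + (0.035 + ½·0.47²)·0.25] / (σ√T) = (-0.2364 + 0.0364) / 0.2350 = -0.8512 which rounds to -0.85
d₂ = -0.8512 − 0.2350 = -1.0862 which rounds to -1.09
e^(−rT) = e^(−0.035·0.25) = 0.9913
N(d₁) = N(-0.85) = 0.1977;  N(d₂) = N(-1.09) = 0.1379
C = 300·0.1977 − 380·0.9913·0.1379 = 59.3100 − 51.9461 = 7.3639

£7.36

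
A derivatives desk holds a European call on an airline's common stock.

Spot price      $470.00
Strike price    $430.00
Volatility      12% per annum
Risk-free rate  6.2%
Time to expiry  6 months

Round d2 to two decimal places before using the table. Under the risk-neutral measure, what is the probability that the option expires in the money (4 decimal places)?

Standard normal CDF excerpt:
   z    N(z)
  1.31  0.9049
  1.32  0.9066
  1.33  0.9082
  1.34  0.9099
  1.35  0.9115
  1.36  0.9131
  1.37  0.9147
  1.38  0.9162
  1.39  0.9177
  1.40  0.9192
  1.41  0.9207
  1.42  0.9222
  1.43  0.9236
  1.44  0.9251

0.9147

σ√T = 0.12·√0.5 = 0.0849
d₁ = [ln(470/430) + (0.062 + 0.12²/2)·0.5] / 0.0849 = [0.0889 + 0.0346] / 0.0849 = 1.4560 which rounds to 1.46
d₂ = d₁ − σ√T = 1.4560 − 0.0849 = 1.3712 which rounds to 1.37
Pr(exercise) under Q = N(d₂) = 0.9147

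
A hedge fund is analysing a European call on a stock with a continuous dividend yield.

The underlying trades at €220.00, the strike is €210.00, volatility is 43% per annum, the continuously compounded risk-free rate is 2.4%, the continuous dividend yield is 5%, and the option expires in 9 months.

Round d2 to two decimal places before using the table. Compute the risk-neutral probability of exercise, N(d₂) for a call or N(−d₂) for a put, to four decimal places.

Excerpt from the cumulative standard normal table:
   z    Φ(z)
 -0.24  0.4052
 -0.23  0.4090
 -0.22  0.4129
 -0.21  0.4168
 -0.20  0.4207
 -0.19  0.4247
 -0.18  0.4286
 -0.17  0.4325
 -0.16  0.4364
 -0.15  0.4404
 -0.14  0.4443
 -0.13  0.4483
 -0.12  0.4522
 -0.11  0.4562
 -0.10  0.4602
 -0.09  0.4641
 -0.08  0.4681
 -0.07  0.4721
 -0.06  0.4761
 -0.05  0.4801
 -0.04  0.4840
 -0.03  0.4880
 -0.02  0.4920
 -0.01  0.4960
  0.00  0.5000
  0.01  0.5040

0.4562

σ√T = 0.43 × 0.8660 = 0.3724
d₁ = [ln(220/210) + (0.024 − 0.05 + 0.43²/2)·0.75] / 0.3724 = [0.0465 + 0.0498] / 0.3724 = 0.2588 ⇒ 0.26
d₂ = d₁ − σ√T = 0.2588 − 0.3724 = -0.1136 ⇒ -0.11
Risk-neutral Pr[S_T > K] = N(d₂) = N(-0.11) = 0.4562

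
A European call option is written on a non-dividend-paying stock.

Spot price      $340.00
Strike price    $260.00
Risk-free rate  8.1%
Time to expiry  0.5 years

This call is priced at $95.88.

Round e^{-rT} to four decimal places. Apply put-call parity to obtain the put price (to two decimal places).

e^(−rT) = e^(−0.081·0.5) = 0.9603
Put-call parity: C − P = S − K·e^(−rT) = 340 − 260·0.9603 = 340 − 249.6780 = 90.3220
P = C − (C − P) = 95.88 − (90.3220) = 5.5580

$5.56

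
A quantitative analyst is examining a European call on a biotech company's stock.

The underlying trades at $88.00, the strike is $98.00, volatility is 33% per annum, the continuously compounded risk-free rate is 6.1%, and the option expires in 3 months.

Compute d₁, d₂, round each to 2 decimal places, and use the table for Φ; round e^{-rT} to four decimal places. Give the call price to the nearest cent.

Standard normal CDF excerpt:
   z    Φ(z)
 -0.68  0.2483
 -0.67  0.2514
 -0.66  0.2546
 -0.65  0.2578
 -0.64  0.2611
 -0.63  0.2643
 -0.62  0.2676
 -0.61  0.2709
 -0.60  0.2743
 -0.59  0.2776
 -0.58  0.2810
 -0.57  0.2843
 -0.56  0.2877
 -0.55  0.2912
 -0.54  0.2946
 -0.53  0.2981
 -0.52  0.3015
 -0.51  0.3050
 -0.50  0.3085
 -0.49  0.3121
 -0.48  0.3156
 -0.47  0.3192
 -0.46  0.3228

$2.57

T = 0.25;  σ√T = 0.1650
ln(S/K) + (r + σ²/2)T = ln(88/98) + (0.061 + 0.33²/2)·0.25 = -0.1076 + 0.0289 = -0.0788
d₁ = -0.0788 / 0.1650 = -0.4774 ≈ -0.48
d₂ = d₁ − σ√T = -0.4774 − 0.1650 = -0.6424 ≈ -0.64
exp(−rT) = exp(−0.061·0.25) = 0.9849
C = 88·N(-0.48) − 98·0.9849·N(-0.64) = 88·0.3156 − 98·0.9849·0.2611 = 27.7728 − 25.2014 = 2.5714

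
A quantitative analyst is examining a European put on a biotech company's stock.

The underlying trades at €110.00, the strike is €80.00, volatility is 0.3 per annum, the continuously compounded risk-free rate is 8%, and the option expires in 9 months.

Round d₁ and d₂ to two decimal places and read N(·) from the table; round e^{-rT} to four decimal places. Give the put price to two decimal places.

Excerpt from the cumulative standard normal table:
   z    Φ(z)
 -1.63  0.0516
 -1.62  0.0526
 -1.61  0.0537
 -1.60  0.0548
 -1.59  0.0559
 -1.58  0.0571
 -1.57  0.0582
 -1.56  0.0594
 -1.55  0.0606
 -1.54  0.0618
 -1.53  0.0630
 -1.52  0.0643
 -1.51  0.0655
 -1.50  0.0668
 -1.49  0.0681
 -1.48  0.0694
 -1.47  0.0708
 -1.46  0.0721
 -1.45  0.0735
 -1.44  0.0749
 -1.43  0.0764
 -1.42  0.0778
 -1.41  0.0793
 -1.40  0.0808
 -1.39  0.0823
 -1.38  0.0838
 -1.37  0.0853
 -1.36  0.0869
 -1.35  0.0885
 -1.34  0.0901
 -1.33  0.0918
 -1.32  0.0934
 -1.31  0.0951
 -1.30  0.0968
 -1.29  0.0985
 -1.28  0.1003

σ√T = 0.3 × 0.8660 = 0.2598
d₁ = [ln(110/80) + (0.08 + 0.3²/2)·0.75] / 0.2598 = [0.3185 + 0.0938] / 0.2598 = 1.5866 ≈ 1.59
d₂ = d₁ − σ√T = 1.5866 − 0.2598 = 1.3268 ≈ 1.33
exp(−rT) = exp(−0.08·0.75) = 0.9418
N(−d₂) = N(-1.33) = 0.0918;  N(−d₁) = N(-1.59) = 0.0559
P = 80·0.9418·0.0918 − 110·0.0559 = 6.9166 − 6.1490 = 0.7676

€0.77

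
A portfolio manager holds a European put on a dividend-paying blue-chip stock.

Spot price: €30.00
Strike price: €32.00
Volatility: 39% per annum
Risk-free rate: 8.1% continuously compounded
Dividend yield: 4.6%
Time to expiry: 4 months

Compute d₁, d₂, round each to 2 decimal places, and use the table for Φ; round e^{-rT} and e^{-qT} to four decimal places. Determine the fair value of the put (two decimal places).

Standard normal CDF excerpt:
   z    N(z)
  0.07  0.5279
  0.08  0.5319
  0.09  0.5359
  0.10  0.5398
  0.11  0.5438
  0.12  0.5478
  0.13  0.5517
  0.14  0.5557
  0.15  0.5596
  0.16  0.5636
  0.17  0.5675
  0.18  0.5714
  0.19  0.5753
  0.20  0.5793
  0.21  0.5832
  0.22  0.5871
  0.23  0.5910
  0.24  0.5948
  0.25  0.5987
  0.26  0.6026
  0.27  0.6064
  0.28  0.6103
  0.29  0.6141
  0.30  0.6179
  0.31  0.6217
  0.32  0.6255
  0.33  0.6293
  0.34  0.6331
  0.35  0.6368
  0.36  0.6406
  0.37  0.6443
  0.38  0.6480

€3.65

σ√T = 0.39 × 0.5774 = 0.2252
d₁ = [ln(30/32) + (0.081 − 0.046 + 0.39²/2)·0.3333] / 0.2252 = [-0.0645 + 0.0370] / 0.2252 = -0.1222 which rounds to -0.12
d₂ = d₁ − σ√T = -0.1222 − 0.2252 = -0.3474 which rounds to -0.35
exp(−qT) = exp(−0.046·0.3333) = 0.9848;  exp(−rT) = exp(−0.081·0.3333) = 0.9734
N(−d₂) = N(0.35) = 0.6368;  N(−d₁) = N(0.12) = 0.5478
P = 32·0.9734·0.6368 − 30·0.9848·0.5478 = 19.8356 − 16.1842 = 3.6514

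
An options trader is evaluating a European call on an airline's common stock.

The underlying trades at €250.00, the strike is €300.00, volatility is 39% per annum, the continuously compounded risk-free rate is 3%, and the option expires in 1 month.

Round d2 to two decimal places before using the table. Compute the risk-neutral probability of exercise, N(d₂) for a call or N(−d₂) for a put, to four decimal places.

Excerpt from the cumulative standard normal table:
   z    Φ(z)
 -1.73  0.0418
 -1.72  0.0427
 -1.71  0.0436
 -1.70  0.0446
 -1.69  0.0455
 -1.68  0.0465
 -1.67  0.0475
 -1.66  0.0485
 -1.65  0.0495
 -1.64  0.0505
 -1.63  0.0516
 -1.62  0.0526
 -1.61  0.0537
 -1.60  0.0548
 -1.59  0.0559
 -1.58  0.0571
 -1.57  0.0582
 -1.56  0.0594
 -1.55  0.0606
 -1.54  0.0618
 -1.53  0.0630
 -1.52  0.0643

σ√T = 0.39·√0.08333 = 0.1126
d₁ = [ln(250/300) + (0.03 + 0.39²/2)·0.08333] / 0.1126 = [-0.1823 + 0.0088] / 0.1126 = -1.5409 ⇒ -1.54
d₂ = d₁ − σ√T = -1.5409 − 0.1126 = -1.6535 ⇒ -1.65
Pr(exercise) under Q = N(d₂) = 0.0495

0.0495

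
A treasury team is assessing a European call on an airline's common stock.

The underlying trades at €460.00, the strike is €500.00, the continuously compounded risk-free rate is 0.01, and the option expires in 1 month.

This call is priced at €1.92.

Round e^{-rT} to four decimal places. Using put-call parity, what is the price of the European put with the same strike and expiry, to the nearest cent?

€41.52

e^(−rT) = e^(−0.01·0.08333) = 0.9992
Put-call parity: C − P = S − K·e^(−rT) = 460 − 500·0.9992 = 460 − 499.6000 = -39.6000
P = C − (C − P) = 1.92 − (-39.6000) = 41.5200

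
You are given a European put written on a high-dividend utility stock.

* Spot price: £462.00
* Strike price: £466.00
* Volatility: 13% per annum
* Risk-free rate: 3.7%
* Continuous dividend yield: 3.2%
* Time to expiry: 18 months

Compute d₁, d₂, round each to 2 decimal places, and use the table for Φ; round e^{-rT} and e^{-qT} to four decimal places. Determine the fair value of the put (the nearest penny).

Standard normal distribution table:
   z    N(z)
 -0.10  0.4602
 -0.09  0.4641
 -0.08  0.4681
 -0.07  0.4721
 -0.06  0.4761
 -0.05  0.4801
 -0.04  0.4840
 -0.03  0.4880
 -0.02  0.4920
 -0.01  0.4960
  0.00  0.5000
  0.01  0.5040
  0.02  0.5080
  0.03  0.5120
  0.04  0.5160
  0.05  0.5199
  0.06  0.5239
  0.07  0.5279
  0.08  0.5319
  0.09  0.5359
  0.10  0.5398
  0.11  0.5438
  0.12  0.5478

σ√T = 0.13 × 1.2247 = 0.1592
d₁ = [ln(462/466) + (0.037 − 0.032 + 0.13²/2)·1.5] / 0.1592 = [-0.0086 + 0.0202] / 0.1592 = 0.0726 ≈ 0.07
d₂ = d₁ − σ√T = 0.0726 − 0.1592 = -0.0866 ≈ -0.09
e^(−qT) = e^(−0.032·1.5) = 0.9531;  e^(−rT) = e^(−0.037·1.5) = 0.9460
N(−d₂) = N(0.09) = 0.5359;  N(−d₁) = N(-0.07) = 0.4721
P = 466·0.9460·0.5359 − 462·0.9531·0.4721 = 236.2440 − 207.8808 = 28.3632

£28.36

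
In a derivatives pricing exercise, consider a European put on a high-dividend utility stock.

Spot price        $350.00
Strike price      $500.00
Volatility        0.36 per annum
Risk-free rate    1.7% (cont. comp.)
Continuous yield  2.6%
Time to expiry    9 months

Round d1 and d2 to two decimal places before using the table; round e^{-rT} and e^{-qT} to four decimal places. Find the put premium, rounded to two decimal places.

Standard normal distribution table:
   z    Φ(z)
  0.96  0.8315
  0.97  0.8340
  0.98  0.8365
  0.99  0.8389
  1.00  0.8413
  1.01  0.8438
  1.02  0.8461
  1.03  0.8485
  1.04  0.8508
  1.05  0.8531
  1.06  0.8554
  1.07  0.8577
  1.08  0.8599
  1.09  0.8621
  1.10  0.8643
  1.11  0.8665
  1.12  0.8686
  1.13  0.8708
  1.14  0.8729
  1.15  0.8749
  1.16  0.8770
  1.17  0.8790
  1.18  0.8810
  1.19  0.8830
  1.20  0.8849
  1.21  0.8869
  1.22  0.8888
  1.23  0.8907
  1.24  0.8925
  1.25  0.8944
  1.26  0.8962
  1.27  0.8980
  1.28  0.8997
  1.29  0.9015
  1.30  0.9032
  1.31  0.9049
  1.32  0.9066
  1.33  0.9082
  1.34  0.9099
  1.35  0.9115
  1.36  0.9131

$157.91

σ√T = 0.36 × 0.8660 = 0.3118
d₁ = [ln(350/500) + (0.017 − 0.026 + 0.36²/2)·0.75] / 0.3118 = [-0.3567 + 0.0418] / 0.3118 = -1.0098 which rounds to -1.01
d₂ = d₁ − σ√T = -1.0098 − 0.3118 = -1.3216 which rounds to -1.32
e^(−qT) = e^(−0.026·0.75) = 0.9807;  e^(−rT) = e^(−0.017·0.75) = 0.9873
P = 500·0.9873·N(1.32) − 350·0.9807·N(1.01) = 500·0.9873·0.9066 − 350·0.9807·0.8438 = 447.5431 − 289.6301 = 157.9130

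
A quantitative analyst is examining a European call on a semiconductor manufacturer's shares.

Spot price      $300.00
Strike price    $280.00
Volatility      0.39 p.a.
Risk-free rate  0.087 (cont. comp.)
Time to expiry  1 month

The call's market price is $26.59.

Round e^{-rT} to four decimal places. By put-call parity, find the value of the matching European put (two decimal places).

e^(−rT) = e^(−0.087·0.08333) = 0.9928
Put-call parity: C − P = S − K·e^(−rT) = 300 − 280·0.9928 = 300 − 277.9840 = 22.0160
P = C − (C − P) = 26.59 − (22.0160) = 4.5740

$4.57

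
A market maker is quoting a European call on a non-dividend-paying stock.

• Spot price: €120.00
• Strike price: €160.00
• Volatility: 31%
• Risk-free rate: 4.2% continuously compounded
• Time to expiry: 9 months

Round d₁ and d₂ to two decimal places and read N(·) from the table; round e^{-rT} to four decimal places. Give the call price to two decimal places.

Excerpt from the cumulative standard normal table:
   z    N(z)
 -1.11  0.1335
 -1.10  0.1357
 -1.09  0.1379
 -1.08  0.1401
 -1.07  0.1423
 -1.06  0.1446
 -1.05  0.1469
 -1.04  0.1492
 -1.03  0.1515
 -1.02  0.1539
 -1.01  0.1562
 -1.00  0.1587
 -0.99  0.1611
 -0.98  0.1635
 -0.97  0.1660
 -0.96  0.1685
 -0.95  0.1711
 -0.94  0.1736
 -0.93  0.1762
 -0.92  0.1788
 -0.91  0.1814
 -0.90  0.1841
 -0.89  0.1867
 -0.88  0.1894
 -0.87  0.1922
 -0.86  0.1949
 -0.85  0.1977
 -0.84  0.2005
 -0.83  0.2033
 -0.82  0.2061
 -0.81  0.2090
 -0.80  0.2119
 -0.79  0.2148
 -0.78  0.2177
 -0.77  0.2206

€3.35

σ√T = 0.31·√0.75 = 0.2685
d₁ = [ln(120/160) + (0.042 + 0.31²/2)·0.75] / 0.2685 = [-0.2877 + 0.0675] / 0.2685 = -0.8200 ⇒ -0.82
d₂ = d₁ − σ√T = -0.8200 − 0.2685 = -1.0885 ⇒ -1.09
exp(−rT) = exp(−0.042·0.75) = 0.9690
C = 120·N(-0.82) − 160·0.9690·N(-1.09) = 120·0.2061 − 160·0.9690·0.1379 = 24.7320 − 21.3800 = 3.3520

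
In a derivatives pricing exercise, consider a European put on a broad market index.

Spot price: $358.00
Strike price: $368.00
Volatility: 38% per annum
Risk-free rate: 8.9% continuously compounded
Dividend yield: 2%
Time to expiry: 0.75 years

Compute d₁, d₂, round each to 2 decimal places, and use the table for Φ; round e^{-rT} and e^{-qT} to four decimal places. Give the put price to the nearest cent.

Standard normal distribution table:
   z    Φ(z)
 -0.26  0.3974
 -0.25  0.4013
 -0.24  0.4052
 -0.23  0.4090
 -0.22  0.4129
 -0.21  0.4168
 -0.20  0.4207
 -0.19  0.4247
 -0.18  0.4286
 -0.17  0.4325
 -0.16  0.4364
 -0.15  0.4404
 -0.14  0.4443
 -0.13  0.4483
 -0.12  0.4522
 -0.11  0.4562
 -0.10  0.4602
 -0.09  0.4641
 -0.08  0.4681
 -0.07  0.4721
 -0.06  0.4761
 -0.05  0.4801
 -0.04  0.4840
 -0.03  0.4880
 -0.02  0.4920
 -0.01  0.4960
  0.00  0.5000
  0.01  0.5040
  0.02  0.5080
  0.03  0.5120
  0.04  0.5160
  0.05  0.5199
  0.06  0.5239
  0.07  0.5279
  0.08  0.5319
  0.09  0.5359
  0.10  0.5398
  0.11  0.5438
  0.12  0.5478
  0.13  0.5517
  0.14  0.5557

σ√T = 0.38·√0.75 = 0.3291
d₁ = [ln(358/368) + (0.089 − 0.02 + 0.38²/2)·0.75] / 0.3291 = [-0.0275 + 0.1059] / 0.3291 = 0.2381 which rounds to 0.24
d₂ = d₁ − σ√T = 0.2381 − 0.3291 = -0.0910 which rounds to -0.09
e^(−qT) = e^(−0.02·0.75) = 0.9851;  e^(−rT) = e^(−0.089·0.75) = 0.9354
P = 368·0.9354·N(0.09) − 358·0.9851·N(-0.24) = 368·0.9354·0.5359 − 358·0.9851·0.4052 = 184.4714 − 142.9002 = 41.5712

$41.57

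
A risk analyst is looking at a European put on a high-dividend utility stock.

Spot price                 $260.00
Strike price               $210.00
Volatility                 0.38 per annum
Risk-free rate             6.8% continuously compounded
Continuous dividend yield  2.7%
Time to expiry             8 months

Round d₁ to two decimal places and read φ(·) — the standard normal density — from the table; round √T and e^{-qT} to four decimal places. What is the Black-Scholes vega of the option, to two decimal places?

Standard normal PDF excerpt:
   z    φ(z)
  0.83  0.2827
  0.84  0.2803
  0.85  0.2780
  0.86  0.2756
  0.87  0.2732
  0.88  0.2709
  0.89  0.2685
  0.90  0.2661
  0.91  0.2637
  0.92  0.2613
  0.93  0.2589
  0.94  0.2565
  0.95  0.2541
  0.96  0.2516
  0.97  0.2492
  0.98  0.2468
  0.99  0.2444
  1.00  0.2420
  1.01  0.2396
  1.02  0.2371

53.98

T = 0.6667;  σ√T = 0.3103
d₁ = [ln(260/210) + (0.068 − 0.027 + ½·0.38²)·0.6667] / (σ√T) = (0.2136 + 0.0755) / 0.3103 = 0.9316 ⇒ 0.93
√T = √0.6667 = 0.8165
φ(d₁) = φ(0.93) = 0.2589
exp(−qT) = exp(−0.027·0.6667) = 0.9822
vega = S·exp(−qT)·φ(d₁)·√T = 260·0.9822·0.2589·0.8165 = 53.9836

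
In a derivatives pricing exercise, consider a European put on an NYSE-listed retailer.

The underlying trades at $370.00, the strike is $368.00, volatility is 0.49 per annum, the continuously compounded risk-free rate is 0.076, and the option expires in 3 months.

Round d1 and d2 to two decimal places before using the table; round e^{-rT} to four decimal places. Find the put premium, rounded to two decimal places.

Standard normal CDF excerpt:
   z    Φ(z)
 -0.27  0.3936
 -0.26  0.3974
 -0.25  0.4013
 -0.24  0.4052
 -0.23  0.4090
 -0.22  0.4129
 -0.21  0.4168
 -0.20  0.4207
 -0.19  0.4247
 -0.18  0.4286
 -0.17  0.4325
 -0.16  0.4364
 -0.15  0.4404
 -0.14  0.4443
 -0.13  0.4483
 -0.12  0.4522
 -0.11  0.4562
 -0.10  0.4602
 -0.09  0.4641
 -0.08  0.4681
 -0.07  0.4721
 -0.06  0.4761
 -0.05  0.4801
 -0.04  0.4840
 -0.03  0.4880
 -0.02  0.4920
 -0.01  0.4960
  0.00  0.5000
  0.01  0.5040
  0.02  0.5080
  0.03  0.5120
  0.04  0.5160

$30.66

σ√T = 0.49·√0.25 = 0.2450
d₁ = [ln(370/368) + (0.076 + 0.49²/2)·0.25] / 0.2450 = [0.0054 + 0.0490] / 0.2450 = 0.2222 ⇒ 0.22
d₂ = d₁ − σ√T = 0.2222 − 0.2450 = -0.0228 ⇒ -0.02
e^(−rT) = e^(−0.076·0.25) = 0.9812
N(−d₂) = N(0.02) = 0.5080;  N(−d₁) = N(-0.22) = 0.4129
P = 368·0.9812·0.5080 − 370·0.4129 = 183.4295 − 152.7730 = 30.6565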